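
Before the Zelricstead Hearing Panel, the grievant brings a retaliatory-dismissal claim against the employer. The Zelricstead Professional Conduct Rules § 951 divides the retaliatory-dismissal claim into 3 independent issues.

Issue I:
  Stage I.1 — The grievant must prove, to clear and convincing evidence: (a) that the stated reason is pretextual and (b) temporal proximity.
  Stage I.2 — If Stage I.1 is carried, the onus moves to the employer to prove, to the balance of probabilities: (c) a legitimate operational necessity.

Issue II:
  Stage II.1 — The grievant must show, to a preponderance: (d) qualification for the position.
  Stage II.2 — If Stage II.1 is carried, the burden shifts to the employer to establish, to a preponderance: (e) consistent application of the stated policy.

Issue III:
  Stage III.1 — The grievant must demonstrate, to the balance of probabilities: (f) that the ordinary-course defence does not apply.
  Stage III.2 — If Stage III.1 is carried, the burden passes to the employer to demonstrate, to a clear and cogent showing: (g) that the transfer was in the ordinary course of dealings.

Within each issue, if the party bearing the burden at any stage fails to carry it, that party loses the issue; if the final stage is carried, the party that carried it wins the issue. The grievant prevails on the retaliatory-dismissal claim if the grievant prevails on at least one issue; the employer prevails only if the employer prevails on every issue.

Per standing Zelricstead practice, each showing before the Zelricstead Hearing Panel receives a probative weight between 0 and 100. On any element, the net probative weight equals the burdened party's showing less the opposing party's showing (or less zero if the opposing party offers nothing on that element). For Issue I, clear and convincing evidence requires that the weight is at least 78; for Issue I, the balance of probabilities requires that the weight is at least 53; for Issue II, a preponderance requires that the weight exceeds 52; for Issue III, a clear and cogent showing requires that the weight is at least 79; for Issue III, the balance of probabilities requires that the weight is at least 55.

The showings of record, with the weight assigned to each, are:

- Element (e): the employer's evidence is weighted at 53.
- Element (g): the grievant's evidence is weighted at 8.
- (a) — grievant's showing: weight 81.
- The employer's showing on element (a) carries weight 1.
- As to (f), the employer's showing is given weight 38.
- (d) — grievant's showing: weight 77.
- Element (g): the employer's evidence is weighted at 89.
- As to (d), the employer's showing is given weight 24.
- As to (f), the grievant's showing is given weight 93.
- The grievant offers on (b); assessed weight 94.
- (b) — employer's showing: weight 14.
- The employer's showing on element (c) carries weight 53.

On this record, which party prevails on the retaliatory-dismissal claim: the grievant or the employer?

employer

— Issue I —
At Stage I.1 the grievant must meet clear and convincing evidence (weight is at least 78): on (a) the weight is 81 less the opposing 1 gives net 80, which does reach 78, so (a) meets the standard; on (b) the weight is 94 less the opposing 14 gives net 80, ≥ 78, so (b) meets the standard.
  Stage I.1 carried; the burden shifts to the employer.
At Stage I.2 the employer must meet the balance of probabilities (weight is at least 53): on (c) the weight is 53, which does reach 53, so (c) meets the standard.
  All elements met at the final stage.
With every stage satisfied, the employer prevails on this issue.
— Issue II —
Stage II.1 — burden on grievant; standard: a preponderance (weight exceeds 52).
    (d): 77 − 24 = 53 > 52 [met]
  The grievant carries Stage II.1; the employer now bears the burden.
Stage II.2 — burden on employer; standard: a preponderance (weight exceeds 52).
    (e): 53 > 52 [met]
  Stage II.2 carried; the final stage is satisfied.
With every stage satisfied, the employer prevails on this issue.
— Issue III —
At Stage III.1 the grievant must meet the balance of probabilities (weight is at least 55): on (f) the weight is 93 less the opposing 38 gives net 55, which does reach 55, so (f) meets the standard.
  The grievant carries Stage III.1; the employer now bears the burden.
At Stage III.2 the employer must meet a clear and cogent showing (weight is at least 79): on (g) the weight is 89 less the opposing 8 gives net 81, which does reach 79, so (g) meets the standard.
  Stage III.2 carried; the final stage is satisfied.
All stages carried — the employer prevails on this issue.
Per-issue: Issue I → employer; Issue II → employer; Issue III → employer. The grievant must prevail on at least one issue; overall, the employer prevails.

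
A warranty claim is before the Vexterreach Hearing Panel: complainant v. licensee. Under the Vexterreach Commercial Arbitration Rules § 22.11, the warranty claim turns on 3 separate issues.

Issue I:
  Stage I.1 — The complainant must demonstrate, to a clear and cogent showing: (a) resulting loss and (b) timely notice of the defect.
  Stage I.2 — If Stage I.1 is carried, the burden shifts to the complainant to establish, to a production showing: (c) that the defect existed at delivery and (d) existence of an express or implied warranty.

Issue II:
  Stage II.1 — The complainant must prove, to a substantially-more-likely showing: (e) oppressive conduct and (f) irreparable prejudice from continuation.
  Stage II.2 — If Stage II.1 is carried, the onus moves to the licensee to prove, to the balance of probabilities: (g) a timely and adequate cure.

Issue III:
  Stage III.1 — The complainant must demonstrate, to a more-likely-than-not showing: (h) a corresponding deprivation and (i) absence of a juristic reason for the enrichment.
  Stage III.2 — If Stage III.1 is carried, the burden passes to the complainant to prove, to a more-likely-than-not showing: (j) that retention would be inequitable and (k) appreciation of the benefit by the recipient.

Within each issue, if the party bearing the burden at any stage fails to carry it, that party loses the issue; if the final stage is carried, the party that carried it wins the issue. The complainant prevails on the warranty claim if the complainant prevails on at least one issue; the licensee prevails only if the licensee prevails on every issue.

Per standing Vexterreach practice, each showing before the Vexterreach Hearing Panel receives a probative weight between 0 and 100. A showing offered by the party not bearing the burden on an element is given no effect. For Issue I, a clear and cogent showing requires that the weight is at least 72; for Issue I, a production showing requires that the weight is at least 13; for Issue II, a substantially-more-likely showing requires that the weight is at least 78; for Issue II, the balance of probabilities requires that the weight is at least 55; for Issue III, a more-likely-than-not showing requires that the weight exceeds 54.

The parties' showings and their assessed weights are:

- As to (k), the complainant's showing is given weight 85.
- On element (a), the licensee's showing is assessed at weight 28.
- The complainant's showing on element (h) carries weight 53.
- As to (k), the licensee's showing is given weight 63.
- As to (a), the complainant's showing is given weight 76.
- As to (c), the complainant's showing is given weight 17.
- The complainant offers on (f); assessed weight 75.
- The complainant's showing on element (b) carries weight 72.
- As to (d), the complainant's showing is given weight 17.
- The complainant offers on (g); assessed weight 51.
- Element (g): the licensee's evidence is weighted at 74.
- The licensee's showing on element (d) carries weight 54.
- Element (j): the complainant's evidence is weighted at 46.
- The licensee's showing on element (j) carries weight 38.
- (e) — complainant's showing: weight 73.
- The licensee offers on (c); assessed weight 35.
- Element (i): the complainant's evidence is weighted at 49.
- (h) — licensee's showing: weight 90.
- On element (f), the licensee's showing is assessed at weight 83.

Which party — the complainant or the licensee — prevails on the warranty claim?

complainant

— Issue I —
Stage I.1 — burden on complainant; standard: a clear and cogent showing (weight is at least 72).
    (a): 76 (licensee's 28 disregarded) ≥ 72 [met]
    (b): 72 ≥ 72 [met]
  Stage I.1 carried; the burden remains with the complainant.
Stage I.2 — burden on complainant; standard: a production showing (weight is at least 13).
    (c): 17 (licensee's 35 disregarded) ≥ 13 [met]
    (d): 17 (licensee's 54 disregarded) ≥ 13 [met]
  All elements met at the final stage.
All stages carried — the complainant prevails on this issue.
— Issue II —
Stage II.1 — burden on complainant; standard: a substantially-more-likely showing (weight is at least 78).
    (e): 73 < 78 [not met]
    (f): 75 (licensee's 83 disregarded) < 78 [not met]
  The complainant does not carry Stage II.1.
The analysis ends at Stage II.1; the licensee prevails on this issue.
— Issue III —
Stage III.1 — burden on complainant; standard: a more-likely-than-not showing (weight exceeds 54).
    (h): 53 (licensee's 90 disregarded) ≤ 54 [not met]
    (i): 49 ≤ 54 [not met]
  The complainant does not carry Stage III.1.
The analysis ends at Stage III.1; the licensee prevails on this issue.
Per-issue: Issue I → complainant; Issue II → licensee; Issue III → licensee. The complainant must prevail on at least one issue; overall, the complainant prevails.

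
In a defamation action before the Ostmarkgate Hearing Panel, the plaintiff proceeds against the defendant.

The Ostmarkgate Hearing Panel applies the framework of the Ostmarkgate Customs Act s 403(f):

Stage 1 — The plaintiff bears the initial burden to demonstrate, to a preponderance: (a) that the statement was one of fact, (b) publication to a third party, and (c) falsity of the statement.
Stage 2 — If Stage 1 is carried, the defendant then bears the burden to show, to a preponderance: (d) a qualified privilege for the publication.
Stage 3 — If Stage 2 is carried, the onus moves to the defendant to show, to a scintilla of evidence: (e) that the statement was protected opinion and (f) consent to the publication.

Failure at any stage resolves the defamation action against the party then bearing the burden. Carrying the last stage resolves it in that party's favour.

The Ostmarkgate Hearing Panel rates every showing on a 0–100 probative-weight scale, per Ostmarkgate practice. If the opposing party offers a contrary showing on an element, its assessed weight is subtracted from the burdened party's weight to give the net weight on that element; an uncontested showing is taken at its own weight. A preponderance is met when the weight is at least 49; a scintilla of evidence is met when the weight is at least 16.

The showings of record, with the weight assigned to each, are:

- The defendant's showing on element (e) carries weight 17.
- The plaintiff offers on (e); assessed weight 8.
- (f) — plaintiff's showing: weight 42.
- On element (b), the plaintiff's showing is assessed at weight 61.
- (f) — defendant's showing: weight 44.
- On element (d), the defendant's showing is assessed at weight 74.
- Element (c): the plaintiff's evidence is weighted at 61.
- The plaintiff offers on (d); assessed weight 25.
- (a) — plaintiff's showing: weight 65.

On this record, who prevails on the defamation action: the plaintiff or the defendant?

Stage 1 (plaintiff, a preponderance, weight is at least 49): (a) 65 ≥ 49 — meets; (b) 61 ≥ 49 — meets; (c) 61 ≥ 49 — meets.
  Stage 1 is satisfied; the onus moves to the defendant.
Stage 2 (defendant, a preponderance, weight is at least 49): (d) net 74−25=49 ≥ 49 — meets.
  Stage 2 is satisfied; the defendant continues to bear the burden.
Stage 3 (defendant, a scintilla of evidence, weight is at least 16): (e) net 17−8=9 < 16 — fails; (f) net 44−42=2 < 16 — fails.
  Not every element is met, so the defendant fails to carry Stage 3.
The analysis ends at Stage 3; the plaintiff prevails.

plaintiff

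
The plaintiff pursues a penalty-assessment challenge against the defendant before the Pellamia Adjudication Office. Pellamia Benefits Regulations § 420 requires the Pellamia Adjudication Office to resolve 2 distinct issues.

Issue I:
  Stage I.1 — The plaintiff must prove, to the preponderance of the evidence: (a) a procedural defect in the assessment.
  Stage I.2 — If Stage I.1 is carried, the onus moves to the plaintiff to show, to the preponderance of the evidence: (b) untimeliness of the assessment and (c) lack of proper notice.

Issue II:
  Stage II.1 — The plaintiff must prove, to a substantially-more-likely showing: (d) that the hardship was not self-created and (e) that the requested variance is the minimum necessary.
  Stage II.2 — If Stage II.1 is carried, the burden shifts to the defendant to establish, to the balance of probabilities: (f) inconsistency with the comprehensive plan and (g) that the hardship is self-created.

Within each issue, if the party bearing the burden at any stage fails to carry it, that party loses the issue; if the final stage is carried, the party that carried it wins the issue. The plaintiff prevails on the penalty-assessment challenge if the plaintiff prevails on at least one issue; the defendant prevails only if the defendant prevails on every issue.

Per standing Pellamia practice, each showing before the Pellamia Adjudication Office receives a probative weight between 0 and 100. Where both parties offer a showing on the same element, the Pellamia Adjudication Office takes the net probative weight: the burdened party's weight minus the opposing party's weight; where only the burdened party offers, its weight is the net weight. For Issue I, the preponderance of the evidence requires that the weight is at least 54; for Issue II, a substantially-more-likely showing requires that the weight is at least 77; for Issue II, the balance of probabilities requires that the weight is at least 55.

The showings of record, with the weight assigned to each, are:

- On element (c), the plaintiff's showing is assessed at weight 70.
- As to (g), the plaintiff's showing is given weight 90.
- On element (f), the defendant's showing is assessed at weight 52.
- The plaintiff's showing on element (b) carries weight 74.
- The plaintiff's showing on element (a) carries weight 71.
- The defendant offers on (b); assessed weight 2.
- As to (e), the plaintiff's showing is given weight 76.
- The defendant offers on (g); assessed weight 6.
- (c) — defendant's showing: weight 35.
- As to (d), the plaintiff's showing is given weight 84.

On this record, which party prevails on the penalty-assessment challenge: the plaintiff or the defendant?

defendant

— Issue I —
At Stage I.1 the plaintiff must meet the preponderance of the evidence (weight is at least 54): on (a) the weight is 71, which does reach 54, so (a) meets the standard.
  Stage I.1 carried; the burden remains with the plaintiff.
At Stage I.2 the plaintiff must meet the preponderance of the evidence (weight is at least 54): on (b) the weight is 74 less the opposing 2 gives net 72, ≥ 54, so (b) meets the standard; on (c) the weight is 70 less the opposing 35 gives net 35, which does not reach 54, so (c) does not meet the standard.
  Not every element is met, so the plaintiff fails to carry Stage I.2.
So the defendant prevails on this issue.
— Issue II —
At Stage II.1 the plaintiff must meet a substantially-more-likely showing (weight is at least 77): on (d) the weight is 84, which does reach 77, so (d) meets the standard; on (e) the weight is 76, which does not reach 77, so (e) does not meet the standard.
  Stage II.1 not carried; the plaintiff fails its burden.
So the defendant prevails on this issue.
Per-issue: Issue I → defendant; Issue II → defendant. The plaintiff must prevail on at least one issue; overall, the defendant prevails.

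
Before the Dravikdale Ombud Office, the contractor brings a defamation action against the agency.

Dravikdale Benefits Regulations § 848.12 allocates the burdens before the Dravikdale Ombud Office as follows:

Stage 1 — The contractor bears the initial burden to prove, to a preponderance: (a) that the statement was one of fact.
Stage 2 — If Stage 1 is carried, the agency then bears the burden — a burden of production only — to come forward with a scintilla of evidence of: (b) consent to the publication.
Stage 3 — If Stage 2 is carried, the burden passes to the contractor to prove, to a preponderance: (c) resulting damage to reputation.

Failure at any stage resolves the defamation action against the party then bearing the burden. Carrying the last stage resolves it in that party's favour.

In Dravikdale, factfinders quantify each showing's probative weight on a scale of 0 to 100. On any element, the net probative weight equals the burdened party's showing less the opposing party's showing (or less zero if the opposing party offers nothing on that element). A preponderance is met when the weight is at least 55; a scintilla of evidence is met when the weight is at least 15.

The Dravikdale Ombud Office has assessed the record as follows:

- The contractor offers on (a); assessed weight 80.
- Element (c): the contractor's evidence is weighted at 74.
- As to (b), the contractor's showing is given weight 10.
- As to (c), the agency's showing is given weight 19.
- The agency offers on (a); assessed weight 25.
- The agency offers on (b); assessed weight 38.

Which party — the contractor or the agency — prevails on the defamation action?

At Stage 1 the contractor must meet a preponderance (weight is at least 55): on (a) the weight is 80 less the opposing 25 gives net 55, which does reach 55, so (a) meets the standard.
  All elements met. The burden passes to the agency.
At Stage 2 the agency must meet a scintilla of evidence (weight is at least 15): on (b) the weight is 38 less the opposing 10 gives net 28, which does reach 15, so (b) meets the standard.
  Stage 2 is satisfied; the onus moves to the contractor.
At Stage 3 the contractor must meet a preponderance (weight is at least 55): on (c) the weight is 74 less the opposing 19 gives net 55, ≥ 55, so (c) meets the standard.
  The contractor carries the last stage.
With every stage satisfied, the contractor prevails.

contractor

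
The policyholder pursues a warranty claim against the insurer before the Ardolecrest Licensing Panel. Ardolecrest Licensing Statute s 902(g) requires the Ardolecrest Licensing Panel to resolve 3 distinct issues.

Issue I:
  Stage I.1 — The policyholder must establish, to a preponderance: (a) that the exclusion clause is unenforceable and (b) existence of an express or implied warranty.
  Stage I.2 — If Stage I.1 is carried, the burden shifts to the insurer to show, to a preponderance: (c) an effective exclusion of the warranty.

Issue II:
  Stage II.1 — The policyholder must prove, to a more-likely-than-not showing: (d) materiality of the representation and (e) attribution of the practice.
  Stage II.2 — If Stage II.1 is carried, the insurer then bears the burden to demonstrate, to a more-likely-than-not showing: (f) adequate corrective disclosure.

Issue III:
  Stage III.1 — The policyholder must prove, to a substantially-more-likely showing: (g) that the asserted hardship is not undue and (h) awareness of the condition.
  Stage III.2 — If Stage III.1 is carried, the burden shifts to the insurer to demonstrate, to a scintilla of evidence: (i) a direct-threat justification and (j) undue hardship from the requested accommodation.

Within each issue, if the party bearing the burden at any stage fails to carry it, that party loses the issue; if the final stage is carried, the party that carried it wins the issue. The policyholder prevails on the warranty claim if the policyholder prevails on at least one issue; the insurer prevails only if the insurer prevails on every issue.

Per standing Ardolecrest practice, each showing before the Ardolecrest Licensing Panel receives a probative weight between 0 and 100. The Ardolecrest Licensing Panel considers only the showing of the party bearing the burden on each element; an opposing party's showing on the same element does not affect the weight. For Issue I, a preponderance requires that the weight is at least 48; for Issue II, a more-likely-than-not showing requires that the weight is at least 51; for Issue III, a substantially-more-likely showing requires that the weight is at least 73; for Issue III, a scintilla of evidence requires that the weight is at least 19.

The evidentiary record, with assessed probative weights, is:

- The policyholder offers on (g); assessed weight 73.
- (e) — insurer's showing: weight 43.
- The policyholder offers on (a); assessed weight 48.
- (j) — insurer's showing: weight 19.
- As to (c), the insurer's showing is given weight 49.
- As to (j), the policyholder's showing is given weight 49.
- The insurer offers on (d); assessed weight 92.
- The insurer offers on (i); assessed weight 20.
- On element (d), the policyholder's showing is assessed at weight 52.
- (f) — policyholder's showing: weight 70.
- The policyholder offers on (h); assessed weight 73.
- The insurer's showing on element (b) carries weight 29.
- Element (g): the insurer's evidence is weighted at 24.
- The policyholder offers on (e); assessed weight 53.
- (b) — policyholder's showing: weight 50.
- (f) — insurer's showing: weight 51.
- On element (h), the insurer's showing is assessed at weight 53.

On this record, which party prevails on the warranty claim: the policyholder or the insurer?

insurer

— Issue I —
Stage I.1 — burden on policyholder; standard: a preponderance (weight is at least 48).
    (a): 48 ≥ 48 [met]
    (b): 50 (insurer's 29 disregarded) ≥ 48 [met]
  Stage I.1 carried; the burden shifts to the insurer.
Stage I.2 — burden on insurer; standard: a preponderance (weight is at least 48).
    (c): 49 ≥ 48 [met]
  Stage I.2 carried; the final stage is satisfied.
Every stage carried; the insurer prevails on this issue.
— Issue II —
Stage II.1 — burden on policyholder; standard: a more-likely-than-not showing (weight is at least 51).
    (d): 52 (insurer's 92 disregarded) ≥ 51 [met]
    (e): 53 (insurer's 43 disregarded) ≥ 51 [met]
  Stage II.1 carried; the burden shifts to the insurer.
Stage II.2 — burden on insurer; standard: a more-likely-than-not showing (weight is at least 51).
    (f): 51 (policyholder's 70 disregarded) ≥ 51 [met]
  The insurer carries the last stage.
Every stage carried; the insurer prevails on this issue.
— Issue III —
Stage III.1 (policyholder, a substantially-more-likely showing, weight is at least 73): (g) 73 (insurer's 24 disregarded) ≥ 73 — meets; (h) 73 (insurer's 53 disregarded) ≥ 73 — meets.
  Stage III.1 is satisfied; the onus moves to the insurer.
Stage III.2 (insurer, a scintilla of evidence, weight is at least 19): (i) 20 ≥ 19 — meets; (j) 19 (policyholder's 49 disregarded) ≥ 19 — meets.
  Stage III.2 carried; the final stage is satisfied.
With every stage satisfied, the insurer prevails on this issue.
Per-issue: Issue I → insurer; Issue II → insurer; Issue III → insurer. The policyholder must prevail on at least one issue; overall, the insurer prevails.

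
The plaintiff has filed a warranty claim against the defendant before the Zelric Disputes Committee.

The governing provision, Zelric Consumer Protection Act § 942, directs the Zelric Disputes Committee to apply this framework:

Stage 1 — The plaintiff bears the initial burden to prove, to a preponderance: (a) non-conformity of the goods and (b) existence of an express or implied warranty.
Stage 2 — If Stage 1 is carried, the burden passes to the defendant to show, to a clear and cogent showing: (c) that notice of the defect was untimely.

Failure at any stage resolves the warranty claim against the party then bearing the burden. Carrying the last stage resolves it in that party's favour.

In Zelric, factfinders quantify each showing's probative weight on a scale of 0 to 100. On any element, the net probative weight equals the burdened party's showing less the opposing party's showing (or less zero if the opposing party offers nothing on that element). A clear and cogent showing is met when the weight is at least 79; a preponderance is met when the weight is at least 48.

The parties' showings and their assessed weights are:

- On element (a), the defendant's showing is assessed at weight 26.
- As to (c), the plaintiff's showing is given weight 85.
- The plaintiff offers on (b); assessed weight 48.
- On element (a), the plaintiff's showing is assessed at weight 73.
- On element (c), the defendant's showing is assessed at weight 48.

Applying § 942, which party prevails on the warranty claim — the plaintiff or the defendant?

defendant

At Stage 1 the plaintiff must meet a preponderance (weight is at least 48): on (a) the weight is 73 less the opposing 26 gives net 47, < 48, so (a) does not meet the standard; on (b) the weight is 48, which does reach 48, so (b) meets the standard.
  Not every element is met, so the plaintiff fails to carry Stage 1.
The analysis ends at Stage 1; the defendant prevails.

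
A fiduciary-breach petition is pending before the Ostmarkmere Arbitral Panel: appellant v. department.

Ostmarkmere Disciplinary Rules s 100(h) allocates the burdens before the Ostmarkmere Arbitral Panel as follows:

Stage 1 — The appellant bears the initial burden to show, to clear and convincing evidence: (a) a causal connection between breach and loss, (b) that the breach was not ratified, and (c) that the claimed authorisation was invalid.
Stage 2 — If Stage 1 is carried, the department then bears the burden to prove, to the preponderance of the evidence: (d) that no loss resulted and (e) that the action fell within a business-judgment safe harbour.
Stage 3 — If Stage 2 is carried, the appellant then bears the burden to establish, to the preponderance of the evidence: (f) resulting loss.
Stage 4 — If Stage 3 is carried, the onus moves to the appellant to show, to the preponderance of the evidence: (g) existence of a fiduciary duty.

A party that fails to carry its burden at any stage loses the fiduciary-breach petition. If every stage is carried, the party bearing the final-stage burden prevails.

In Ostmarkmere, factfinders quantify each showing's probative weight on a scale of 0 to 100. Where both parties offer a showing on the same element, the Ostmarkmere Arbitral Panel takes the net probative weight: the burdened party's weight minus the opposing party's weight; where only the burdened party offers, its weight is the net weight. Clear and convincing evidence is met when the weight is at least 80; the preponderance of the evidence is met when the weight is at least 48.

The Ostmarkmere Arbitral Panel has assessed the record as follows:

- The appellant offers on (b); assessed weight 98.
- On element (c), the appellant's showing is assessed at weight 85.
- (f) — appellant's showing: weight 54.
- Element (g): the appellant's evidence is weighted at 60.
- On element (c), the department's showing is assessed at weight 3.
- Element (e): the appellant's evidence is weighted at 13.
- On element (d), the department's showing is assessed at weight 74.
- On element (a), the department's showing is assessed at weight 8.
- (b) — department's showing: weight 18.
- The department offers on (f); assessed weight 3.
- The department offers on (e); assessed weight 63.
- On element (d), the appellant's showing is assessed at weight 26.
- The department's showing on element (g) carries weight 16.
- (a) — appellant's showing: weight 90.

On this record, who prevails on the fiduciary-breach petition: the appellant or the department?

Stage 1 (appellant, clear and convincing evidence, weight is at least 80): (a) net 90−8=82 ≥ 80 — meets; (b) net 98−18=80 ≥ 80 — meets; (c) net 85−3=82 ≥ 80 — meets.
  Stage 1 carried; the burden shifts to the department.
Stage 2 (department, the preponderance of the evidence, weight is at least 48): (d) net 74−26=48 ≥ 48 — meets; (e) net 63−13=50 ≥ 48 — meets.
  All elements met. The burden passes to the appellant.
Stage 3 (appellant, the preponderance of the evidence, weight is at least 48): (f) net 54−3=51 ≥ 48 — meets.
  All elements met. The appellant retains the burden for Stage 4.
Stage 4 (appellant, the preponderance of the evidence, weight is at least 48): (g) net 60−16=44 < 48 — fails.
  Stage 4 not carried; the appellant fails its burden.
So the department prevails.

department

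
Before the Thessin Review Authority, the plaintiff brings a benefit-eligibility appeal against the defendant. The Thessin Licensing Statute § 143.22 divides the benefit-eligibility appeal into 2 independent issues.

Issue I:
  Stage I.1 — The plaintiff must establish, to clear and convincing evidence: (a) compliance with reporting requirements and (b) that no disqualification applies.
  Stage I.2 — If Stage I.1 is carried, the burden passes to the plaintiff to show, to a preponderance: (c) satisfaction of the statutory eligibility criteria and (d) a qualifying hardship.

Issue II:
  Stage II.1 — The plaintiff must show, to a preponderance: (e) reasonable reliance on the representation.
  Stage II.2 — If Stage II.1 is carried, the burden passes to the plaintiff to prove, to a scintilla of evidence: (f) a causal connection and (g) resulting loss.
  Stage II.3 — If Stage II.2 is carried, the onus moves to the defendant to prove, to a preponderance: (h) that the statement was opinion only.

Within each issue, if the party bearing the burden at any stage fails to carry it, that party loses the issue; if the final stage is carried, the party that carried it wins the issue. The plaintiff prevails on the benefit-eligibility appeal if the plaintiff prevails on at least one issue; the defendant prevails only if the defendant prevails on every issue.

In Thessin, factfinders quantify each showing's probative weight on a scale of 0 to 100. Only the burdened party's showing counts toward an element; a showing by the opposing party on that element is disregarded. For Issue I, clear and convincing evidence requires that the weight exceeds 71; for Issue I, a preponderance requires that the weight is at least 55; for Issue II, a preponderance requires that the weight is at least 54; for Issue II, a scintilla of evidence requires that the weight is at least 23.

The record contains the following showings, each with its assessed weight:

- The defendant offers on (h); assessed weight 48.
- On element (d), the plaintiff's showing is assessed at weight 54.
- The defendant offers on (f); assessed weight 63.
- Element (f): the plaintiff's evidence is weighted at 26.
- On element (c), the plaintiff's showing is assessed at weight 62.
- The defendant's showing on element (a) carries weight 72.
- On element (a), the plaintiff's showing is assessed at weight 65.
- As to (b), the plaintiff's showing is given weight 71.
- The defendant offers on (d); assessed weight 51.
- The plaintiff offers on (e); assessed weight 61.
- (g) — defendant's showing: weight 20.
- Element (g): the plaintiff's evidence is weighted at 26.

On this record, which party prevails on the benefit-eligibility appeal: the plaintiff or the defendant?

plaintiff

— Issue I —
Stage I.1 (plaintiff, clear and convincing evidence, weight exceeds 71): (a) 65 (defendant's 72 disregarded) ≤ 71 — fails; (b) 71 ≤ 71 — fails.
  Not every element is met, so the plaintiff fails to carry Stage I.1.
So the defendant prevails on this issue.
— Issue II —
Stage II.1 — burden on plaintiff; standard: a preponderance (weight is at least 54).
    (e): 61 ≥ 54 [met]
  Stage II.1 carried; the burden remains with the plaintiff.
Stage II.2 — burden on plaintiff; standard: a scintilla of evidence (weight is at least 23).
    (f): 26 (defendant's 63 disregarded) ≥ 23 [met]
    (g): 26 (defendant's 20 disregarded) ≥ 23 [met]
  The plaintiff carries Stage II.2; the defendant now bears the burden.
Stage II.3 — burden on defendant; standard: a preponderance (weight is at least 54).
    (h): 48 < 54 [not met]
  The defendant does not carry Stage II.3.
So the plaintiff prevails on this issue.
Per-issue: Issue I → defendant; Issue II → plaintiff. The plaintiff must prevail on at least one issue; overall, the plaintiff prevails.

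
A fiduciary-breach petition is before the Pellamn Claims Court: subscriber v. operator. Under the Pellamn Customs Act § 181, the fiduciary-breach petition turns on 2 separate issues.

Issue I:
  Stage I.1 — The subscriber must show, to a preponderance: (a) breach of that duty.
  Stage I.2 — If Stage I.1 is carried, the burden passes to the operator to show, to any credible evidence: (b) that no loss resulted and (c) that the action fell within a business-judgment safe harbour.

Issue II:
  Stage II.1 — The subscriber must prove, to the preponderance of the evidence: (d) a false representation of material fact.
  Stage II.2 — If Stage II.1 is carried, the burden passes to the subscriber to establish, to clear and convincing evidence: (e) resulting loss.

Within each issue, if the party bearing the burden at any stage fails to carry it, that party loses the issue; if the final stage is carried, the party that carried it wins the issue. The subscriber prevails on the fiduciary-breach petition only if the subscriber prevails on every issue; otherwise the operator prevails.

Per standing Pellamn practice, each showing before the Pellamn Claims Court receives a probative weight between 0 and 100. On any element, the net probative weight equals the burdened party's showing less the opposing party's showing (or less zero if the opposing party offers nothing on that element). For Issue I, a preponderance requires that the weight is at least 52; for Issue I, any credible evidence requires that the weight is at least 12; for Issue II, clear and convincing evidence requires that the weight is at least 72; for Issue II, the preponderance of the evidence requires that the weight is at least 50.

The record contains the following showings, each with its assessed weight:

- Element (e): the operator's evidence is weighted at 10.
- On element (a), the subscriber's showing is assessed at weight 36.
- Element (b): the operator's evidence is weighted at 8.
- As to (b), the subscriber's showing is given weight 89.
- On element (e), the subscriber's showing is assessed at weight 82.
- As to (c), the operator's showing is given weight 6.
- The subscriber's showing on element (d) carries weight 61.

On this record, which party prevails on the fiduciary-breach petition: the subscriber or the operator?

operator

— Issue I —
Stage I.1 (subscriber, a preponderance, weight is at least 52): (a) 36 < 52 — fails.
  Not every element is met, so the subscriber fails to carry Stage I.1.
The analysis ends at Stage I.1; the operator prevails on this issue.
— Issue II —
Stage II.1 — burden on subscriber; standard: the preponderance of the evidence (weight is at least 50).
    (d): 61 ≥ 50 [met]
  Stage II.1 is satisfied; the subscriber continues to bear the burden.
Stage II.2 — burden on subscriber; standard: clear and convincing evidence (weight is at least 72).
    (e): 82 − 10 = 72 ≥ 72 [met]
  The subscriber carries the last stage.
All stages carried — the subscriber prevails on this issue.
Per-issue: Issue I → operator; Issue II → subscriber. The subscriber must prevail on every issue; overall, the operator prevails.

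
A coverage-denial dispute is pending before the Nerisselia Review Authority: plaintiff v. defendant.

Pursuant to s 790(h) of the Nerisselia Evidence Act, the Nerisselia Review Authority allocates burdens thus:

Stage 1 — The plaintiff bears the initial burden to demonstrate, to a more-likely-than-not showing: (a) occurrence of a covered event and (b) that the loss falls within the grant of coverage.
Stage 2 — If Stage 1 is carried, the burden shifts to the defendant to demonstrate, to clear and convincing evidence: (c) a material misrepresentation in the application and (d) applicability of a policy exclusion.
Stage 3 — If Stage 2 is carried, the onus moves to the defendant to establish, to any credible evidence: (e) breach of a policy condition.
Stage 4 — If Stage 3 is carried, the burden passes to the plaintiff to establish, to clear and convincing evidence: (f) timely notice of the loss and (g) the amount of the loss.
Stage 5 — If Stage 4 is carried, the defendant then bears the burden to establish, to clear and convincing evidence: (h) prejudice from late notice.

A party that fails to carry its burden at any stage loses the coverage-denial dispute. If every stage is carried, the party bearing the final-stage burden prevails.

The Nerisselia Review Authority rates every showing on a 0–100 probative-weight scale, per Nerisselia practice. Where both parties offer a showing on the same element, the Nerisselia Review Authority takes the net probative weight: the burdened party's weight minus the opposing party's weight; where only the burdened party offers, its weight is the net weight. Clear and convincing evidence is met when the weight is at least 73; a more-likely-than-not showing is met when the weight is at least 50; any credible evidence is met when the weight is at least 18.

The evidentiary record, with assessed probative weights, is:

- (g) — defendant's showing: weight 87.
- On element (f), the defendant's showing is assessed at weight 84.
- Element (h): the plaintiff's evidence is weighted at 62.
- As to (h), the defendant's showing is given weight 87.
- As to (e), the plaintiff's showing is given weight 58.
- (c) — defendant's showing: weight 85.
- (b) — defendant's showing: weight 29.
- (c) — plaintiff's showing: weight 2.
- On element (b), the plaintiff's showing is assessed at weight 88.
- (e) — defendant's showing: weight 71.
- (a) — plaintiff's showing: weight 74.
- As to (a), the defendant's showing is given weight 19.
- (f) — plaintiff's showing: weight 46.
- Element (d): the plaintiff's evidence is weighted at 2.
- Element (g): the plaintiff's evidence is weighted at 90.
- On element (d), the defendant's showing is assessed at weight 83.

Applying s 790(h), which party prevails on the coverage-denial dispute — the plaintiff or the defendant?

Stage 1 (plaintiff, a more-likely-than-not showing, weight is at least 50): (a) net 74−19=55 ≥ 50 — meets; (b) net 88−29=59 ≥ 50 — meets.
  Stage 1 is satisfied; the onus moves to the defendant.
Stage 2 (defendant, clear and convincing evidence, weight is at least 73): (c) net 85−2=83 ≥ 73 — meets; (d) net 83−2=81 ≥ 73 — meets.
  Stage 2 is satisfied; the defendant continues to bear the burden.
Stage 3 (defendant, any credible evidence, weight is at least 18): (e) net 71−58=13 < 18 — fails.
  Stage 3 not carried; the defendant fails its burden.
So the plaintiff prevails.

plaintiff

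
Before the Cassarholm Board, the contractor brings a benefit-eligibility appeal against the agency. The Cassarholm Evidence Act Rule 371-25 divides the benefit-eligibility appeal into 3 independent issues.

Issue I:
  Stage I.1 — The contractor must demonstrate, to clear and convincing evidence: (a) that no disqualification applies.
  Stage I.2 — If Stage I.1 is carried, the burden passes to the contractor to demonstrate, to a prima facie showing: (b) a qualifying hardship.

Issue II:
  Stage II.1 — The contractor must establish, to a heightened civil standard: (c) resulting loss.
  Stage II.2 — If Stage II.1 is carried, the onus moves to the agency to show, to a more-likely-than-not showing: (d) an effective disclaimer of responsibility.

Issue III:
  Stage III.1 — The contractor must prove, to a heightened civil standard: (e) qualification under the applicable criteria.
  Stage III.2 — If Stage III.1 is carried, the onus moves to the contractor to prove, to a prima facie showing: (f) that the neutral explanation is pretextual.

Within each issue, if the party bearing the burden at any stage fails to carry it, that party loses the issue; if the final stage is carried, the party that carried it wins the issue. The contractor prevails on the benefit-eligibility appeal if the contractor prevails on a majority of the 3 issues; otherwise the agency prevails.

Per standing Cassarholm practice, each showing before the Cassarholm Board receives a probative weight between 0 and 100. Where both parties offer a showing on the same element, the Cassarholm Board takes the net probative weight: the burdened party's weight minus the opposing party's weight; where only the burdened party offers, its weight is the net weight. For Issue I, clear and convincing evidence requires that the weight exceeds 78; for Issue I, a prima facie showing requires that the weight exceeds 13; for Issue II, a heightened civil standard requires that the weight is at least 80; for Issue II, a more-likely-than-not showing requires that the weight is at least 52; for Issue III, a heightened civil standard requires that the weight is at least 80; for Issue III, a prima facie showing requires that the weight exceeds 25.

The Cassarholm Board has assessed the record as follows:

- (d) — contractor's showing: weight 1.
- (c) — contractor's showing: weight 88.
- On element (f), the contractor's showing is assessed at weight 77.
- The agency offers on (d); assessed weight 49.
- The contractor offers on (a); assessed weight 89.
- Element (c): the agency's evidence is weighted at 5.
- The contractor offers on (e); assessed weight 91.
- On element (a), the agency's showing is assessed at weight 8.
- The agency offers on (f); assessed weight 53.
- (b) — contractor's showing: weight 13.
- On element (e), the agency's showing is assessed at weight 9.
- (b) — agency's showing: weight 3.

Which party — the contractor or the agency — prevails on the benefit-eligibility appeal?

agency

— Issue I —
At Stage I.1 the contractor must meet clear and convincing evidence (weight exceeds 78): on (a) the weight is 89 less the opposing 8 gives net 81, > 78, so (a) meets the standard.
  Stage I.1 carried; the burden remains with the contractor.
At Stage I.2 the contractor must meet a prima facie showing (weight exceeds 13): on (b) the weight is 13 less the opposing 3 gives net 10, which does not exceed 13, so (b) does not meet the standard.
  Not every element is met, so the contractor fails to carry Stage I.2.
So the agency prevails on this issue.
— Issue II —
Stage II.1 (contractor, a heightened civil standard, weight is at least 80): (c) net 88−5=83 ≥ 80 — meets.
  Stage II.1 is satisfied; the onus moves to the agency.
Stage II.2 (agency, a more-likely-than-not showing, weight is at least 52): (d) net 49−1=48 < 52 — fails.
  Stage II.2 not carried; the agency fails its burden.
The contractor prevails on this issue.
— Issue III —
Stage III.1 — burden on contractor; standard: a heightened civil standard (weight is at least 80).
    (e): 91 − 9 = 82 ≥ 80 [met]
  All elements met. The contractor retains the burden for Stage III.2.
Stage III.2 — burden on contractor; standard: a prima facie showing (weight exceeds 25).
    (f): 77 − 53 = 24 ≤ 25 [not met]
  The contractor does not carry Stage III.2.
The agency prevails on this issue.
Per-issue: Issue I → agency; Issue II → contractor; Issue III → agency. The contractor must prevail on a majority of issues; overall, the agency prevails.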